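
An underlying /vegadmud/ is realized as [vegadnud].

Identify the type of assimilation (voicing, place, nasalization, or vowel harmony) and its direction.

place assimilation, progressive

/m/→[n].
Each target copies a feature from the preceding segment, so the direction is progressive.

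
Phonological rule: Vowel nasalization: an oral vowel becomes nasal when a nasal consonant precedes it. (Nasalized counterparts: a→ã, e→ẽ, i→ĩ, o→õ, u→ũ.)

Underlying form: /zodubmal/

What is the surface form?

[zodubmãl]

/a/ after nasal /m/ → [ã]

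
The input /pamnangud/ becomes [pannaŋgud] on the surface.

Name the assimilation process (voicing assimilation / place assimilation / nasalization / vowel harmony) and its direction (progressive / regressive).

place assimilation, regressive

/m/→[n] /n/→[ŋ].
Each target copies a feature from the following segment, so the direction is regressive.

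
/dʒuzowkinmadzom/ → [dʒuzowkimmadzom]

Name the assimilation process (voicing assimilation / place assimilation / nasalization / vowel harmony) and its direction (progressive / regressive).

/n/→[m].
Each target copies a feature from the following segment, so the direction is regressive.

place assimilation, regressive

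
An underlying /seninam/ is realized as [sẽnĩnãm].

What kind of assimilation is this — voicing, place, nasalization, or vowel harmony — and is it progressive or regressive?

nasalization, regressive

/e/→[ẽ] /i/→[ĩ] /a/→[ã].
Each target copies a feature from the following segment, so the direction is regressive.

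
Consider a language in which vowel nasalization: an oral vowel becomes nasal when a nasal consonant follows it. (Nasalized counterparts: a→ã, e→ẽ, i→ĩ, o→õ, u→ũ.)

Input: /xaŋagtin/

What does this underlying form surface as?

[xãŋagtĩn]

/a/ before nasal /ŋ/ → [ã]
/i/ before nasal /n/ → [ĩ]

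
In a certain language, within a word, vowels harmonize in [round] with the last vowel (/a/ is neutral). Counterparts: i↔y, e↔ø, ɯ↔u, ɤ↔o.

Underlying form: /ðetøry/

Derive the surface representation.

/e/ harmonizes with /y/ ([+round]) → [ø]

[ðøtøry]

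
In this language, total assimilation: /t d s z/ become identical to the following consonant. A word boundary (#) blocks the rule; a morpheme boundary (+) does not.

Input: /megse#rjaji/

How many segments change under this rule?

0

No segment meets the rule's conditions.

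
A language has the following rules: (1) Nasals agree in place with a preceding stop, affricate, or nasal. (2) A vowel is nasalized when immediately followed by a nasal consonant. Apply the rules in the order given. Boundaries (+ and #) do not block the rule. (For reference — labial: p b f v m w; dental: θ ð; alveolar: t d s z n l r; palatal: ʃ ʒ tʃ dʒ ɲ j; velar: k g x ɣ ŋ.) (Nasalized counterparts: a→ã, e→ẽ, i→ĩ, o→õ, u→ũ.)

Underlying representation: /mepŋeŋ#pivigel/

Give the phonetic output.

[mepmẽŋ#pivigel]

Rule 1: /ŋ/ after /p/ (labial) → [m]
After rule 1: mepmeŋ#pivigel
Rule 2: /e/ before nasal /ŋ/ → [ẽ]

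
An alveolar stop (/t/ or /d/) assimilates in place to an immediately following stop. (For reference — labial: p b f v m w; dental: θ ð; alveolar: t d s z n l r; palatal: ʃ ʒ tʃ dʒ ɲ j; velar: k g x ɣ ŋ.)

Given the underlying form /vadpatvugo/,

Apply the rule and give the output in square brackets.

/d/ before /p/ (labial) → [b]

[vabpatvugo]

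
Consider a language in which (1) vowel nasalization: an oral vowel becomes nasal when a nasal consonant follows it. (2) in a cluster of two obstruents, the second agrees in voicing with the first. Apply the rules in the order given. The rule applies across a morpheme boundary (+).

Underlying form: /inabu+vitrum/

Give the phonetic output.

[ĩnabu+vitrũm]

Rule 1: /i/ before nasal /n/ → [ĩ]
Rule 1: /u/ before nasal /m/ → [ũ]
After rule 1: ĩnabu+vitrũm
Rule 2: no segment meets the rule's conditions; no change.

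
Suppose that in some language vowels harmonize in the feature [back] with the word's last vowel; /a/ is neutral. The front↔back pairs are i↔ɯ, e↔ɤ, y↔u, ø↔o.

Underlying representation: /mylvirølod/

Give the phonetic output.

/y/ harmonizes with /o/ ([+back]) → [u]
/i/ harmonizes with /o/ ([+back]) → [ɯ]
/ø/ harmonizes with /o/ ([+back]) → [o]

[mulvɯrolod]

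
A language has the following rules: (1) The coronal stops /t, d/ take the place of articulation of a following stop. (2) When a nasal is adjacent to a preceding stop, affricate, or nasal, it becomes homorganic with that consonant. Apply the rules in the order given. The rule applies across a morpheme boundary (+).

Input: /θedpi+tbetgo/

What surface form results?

[θebpi+pbekgo]

Rule 1: /d/ before /p/ (labial) → [b]
Rule 1: /t/ before /b/ (labial) → [p]
Rule 1: /t/ before /g/ (velar) → [k]
After rule 1: θebpi+pbekgo
Rule 2: no segment meets the rule's conditions; no change.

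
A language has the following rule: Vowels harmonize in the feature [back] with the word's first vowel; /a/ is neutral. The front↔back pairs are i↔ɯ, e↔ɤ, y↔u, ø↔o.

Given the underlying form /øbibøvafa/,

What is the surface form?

[øbibøvafa]

no segment meets the rule's conditions; no change.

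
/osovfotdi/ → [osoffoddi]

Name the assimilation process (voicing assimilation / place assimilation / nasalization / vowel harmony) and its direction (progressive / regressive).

voicing assimilation, regressive

/v/→[f] /t/→[d].
Each target copies a feature from the following segment, so the direction is regressive.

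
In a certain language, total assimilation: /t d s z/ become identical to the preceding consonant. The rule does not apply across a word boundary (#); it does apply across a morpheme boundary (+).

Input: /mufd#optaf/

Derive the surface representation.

[muff#oppaf]

/d/ after /f/ → [f] (total assimilation)
/t/ after /p/ → [p] (total assimilation)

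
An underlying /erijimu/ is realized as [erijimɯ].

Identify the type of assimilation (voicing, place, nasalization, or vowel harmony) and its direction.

vowel harmony, progressive

/u/→[ɯ].
Vowels agree with the first vowel, so the harmony is progressive.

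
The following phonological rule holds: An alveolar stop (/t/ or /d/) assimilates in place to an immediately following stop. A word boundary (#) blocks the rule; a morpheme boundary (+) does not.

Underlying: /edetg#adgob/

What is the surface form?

[edekg#aggob]

/t/ before /g/ (velar) → [k]
/d/ before /g/ (velar) → [g]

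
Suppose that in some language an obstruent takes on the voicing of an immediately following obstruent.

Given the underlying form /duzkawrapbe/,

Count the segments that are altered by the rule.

2

/z/ before /k/ (voiceless) → [s]
/p/ before /b/ (voiced) → [b]
2 segments change.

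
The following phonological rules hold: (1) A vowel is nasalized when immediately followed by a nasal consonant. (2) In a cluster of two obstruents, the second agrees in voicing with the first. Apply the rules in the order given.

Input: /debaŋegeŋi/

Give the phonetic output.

Rule 1: /a/ before nasal /ŋ/ → [ã]
Rule 1: /e/ before nasal /ŋ/ → [ẽ]
After rule 1: debãŋegẽŋi
Rule 2: no segment meets the rule's conditions; no change.

[debãŋegẽŋi]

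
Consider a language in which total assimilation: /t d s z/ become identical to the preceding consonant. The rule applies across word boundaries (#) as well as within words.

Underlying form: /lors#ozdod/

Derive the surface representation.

[lorr#ozzod]

/s/ after /r/ → [r] (total assimilation)
/d/ after /z/ → [z] (total assimilation)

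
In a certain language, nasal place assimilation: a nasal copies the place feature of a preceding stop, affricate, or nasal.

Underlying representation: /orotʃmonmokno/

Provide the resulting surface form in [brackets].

[orotʃɲonnokŋo]

/m/ after /tʃ/ (palatal) → [ɲ]
/m/ after /n/ (alveolar) → [n]
/n/ after /k/ (velar) → [ŋ]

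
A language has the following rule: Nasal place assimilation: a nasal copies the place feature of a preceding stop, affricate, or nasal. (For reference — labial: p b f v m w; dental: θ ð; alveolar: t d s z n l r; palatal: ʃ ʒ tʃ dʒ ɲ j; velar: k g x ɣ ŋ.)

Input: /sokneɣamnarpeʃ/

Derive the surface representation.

[sokŋeɣammarpeʃ]

/n/ after /k/ (velar) → [ŋ]
/n/ after /m/ (labial) → [m]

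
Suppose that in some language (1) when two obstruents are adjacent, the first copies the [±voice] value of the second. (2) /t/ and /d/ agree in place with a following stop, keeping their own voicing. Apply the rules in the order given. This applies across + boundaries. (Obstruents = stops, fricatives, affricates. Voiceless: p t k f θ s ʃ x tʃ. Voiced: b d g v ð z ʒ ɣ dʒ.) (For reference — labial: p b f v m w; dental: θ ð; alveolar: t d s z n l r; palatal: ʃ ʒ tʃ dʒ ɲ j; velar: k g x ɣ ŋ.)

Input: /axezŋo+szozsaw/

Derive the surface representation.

Rule 1: /s/ before /z/ (voiced) → [z]
Rule 1: /z/ before /s/ (voiceless) → [s]
After rule 1: axezŋo+zzossaw
Rule 2: no segment meets the rule's conditions; no change.

[axezŋo+zzossaw]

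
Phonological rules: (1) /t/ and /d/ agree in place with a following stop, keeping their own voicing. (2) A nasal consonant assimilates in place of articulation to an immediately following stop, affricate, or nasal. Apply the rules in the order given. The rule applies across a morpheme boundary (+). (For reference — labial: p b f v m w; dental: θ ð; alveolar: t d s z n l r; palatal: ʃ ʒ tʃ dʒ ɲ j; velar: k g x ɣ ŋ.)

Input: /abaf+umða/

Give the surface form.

[abaf+umða]

Rule 1: no segment meets the rule's conditions; no change.
After rule 1: abaf+umða
Rule 2: no segment meets the rule's conditions; no change.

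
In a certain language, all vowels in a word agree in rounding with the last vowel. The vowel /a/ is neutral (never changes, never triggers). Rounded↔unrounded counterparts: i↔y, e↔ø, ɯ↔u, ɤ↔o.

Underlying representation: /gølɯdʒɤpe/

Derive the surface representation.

/ø/ harmonizes with /e/ ([-round]) → [e]

[gelɯdʒɤpe]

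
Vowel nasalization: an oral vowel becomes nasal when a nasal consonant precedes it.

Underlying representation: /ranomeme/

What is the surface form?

[ranõmẽmẽ]

/o/ after nasal /n/ → [õ]
/e/ after nasal /m/ → [ẽ]
/e/ after nasal /m/ → [ẽ]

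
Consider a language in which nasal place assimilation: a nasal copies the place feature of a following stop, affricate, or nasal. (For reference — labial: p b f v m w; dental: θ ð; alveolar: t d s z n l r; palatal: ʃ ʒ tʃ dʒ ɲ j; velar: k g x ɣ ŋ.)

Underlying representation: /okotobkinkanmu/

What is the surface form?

[okotobkiŋkammu]

/n/ before /k/ (velar) → [ŋ]
/n/ before /m/ (labial) → [m]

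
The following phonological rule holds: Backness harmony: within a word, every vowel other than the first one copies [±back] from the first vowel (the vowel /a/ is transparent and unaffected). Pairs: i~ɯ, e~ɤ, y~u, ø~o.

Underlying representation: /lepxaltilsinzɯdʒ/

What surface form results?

[lepxaltilsinzidʒ]

/ɯ/ harmonizes with /e/ ([-back]) → [i]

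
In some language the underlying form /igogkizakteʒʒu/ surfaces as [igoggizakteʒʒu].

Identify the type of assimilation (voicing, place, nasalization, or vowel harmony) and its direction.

voicing assimilation, progressive

/k/→[g].
Each target copies a feature from the preceding segment, so the direction is progressive.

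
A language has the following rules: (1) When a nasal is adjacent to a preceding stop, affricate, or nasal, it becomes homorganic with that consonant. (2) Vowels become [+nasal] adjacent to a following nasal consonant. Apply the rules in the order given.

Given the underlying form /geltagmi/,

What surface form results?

[geltagŋi]

Rule 1: /m/ after /g/ (velar) → [ŋ]
After rule 1: geltagŋi
Rule 2: no segment meets the rule's conditions; no change.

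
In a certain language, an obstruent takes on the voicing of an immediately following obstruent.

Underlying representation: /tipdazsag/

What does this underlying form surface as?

[tibdassag]

/p/ before /d/ (voiced) → [b]
/z/ before /s/ (voiceless) → [s]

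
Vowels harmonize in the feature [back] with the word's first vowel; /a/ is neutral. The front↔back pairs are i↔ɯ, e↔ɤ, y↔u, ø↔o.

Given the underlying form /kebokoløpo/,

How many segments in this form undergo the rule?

/o/ harmonizes with /e/ ([-back]) → [ø]
/o/ harmonizes with /e/ ([-back]) → [ø]
/o/ harmonizes with /e/ ([-back]) → [ø]
3 segments change.

3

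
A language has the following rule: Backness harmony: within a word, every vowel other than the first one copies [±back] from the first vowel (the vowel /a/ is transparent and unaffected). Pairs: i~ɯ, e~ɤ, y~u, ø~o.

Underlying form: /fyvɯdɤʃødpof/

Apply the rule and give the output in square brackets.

[fyvideʃødpøf]

/ɯ/ harmonizes with /y/ ([-back]) → [i]
/ɤ/ harmonizes with /y/ ([-back]) → [e]
/o/ harmonizes with /y/ ([-back]) → [ø]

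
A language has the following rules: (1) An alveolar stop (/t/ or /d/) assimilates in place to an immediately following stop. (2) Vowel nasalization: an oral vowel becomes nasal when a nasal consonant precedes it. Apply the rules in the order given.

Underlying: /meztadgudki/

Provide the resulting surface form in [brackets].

[mẽztaggugki]

Rule 1: /d/ before /g/ (velar) → [g]
Rule 1: /d/ before /k/ (velar) → [g]
After rule 1: meztaggugki
Rule 2: /e/ after nasal /m/ → [ẽ]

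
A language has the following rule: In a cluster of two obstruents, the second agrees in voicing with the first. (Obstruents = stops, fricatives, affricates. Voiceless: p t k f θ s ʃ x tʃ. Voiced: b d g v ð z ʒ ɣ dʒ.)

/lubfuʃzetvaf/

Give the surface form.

[lubvuʃsetfaf]

/f/ after /b/ (voiced) → [v]
/z/ after /ʃ/ (voiceless) → [s]
/v/ after /t/ (voiceless) → [f]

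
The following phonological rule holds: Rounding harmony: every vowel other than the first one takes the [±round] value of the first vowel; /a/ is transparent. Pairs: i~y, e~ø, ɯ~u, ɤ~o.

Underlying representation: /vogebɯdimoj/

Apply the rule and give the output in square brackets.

/e/ harmonizes with /o/ ([+round]) → [ø]
/ɯ/ harmonizes with /o/ ([+round]) → [u]
/i/ harmonizes with /o/ ([+round]) → [y]

[vogøbudymoj]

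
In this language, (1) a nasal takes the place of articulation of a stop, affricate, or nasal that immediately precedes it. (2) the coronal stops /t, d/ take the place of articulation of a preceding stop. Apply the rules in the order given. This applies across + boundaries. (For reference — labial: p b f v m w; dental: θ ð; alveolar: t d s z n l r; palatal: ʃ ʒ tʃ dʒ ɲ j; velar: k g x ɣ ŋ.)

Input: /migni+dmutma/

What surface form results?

Rule 1: /n/ after /g/ (velar) → [ŋ]
Rule 1: /m/ after /d/ (alveolar) → [n]
Rule 1: /m/ after /t/ (alveolar) → [n]
After rule 1: migŋi+dnutna
Rule 2: no segment meets the rule's conditions; no change.

[migŋi+dnutna]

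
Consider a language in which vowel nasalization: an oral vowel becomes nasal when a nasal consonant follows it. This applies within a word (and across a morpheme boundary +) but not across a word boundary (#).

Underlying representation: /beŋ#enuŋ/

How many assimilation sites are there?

/e/ before nasal /ŋ/ → [ẽ]
/e/ before nasal /n/ → [ẽ]
/u/ before nasal /ŋ/ → [ũ]
3 segments change.

3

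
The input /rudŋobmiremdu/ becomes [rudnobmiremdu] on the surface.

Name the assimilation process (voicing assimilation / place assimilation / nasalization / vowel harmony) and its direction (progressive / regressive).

place assimilation, progressive

/ŋ/→[n].
Each target copies a feature from the preceding segment, so the direction is progressive.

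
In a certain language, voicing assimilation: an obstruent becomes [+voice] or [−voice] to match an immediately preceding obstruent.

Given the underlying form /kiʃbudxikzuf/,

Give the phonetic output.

/b/ after /ʃ/ (voiceless) → [p]
/x/ after /d/ (voiced) → [ɣ]
/z/ after /k/ (voiceless) → [s]

[kiʃpudɣiksuf]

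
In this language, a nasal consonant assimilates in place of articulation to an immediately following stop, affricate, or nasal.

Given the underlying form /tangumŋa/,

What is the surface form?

/n/ before /g/ (velar) → [ŋ]
/m/ before /ŋ/ (velar) → [ŋ]

[taŋguŋŋa]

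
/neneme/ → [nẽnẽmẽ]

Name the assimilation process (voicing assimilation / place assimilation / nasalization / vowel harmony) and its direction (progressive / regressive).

/e/→[ẽ] /e/→[ẽ] /e/→[ẽ].
Each target copies a feature from the preceding segment, so the direction is progressive.

nasalization, progressive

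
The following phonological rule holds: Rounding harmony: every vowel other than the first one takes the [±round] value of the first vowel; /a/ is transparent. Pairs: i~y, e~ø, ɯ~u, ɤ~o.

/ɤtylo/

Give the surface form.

/y/ harmonizes with /ɤ/ ([-round]) → [i]
/o/ harmonizes with /ɤ/ ([-round]) → [ɤ]

[ɤtilɤ]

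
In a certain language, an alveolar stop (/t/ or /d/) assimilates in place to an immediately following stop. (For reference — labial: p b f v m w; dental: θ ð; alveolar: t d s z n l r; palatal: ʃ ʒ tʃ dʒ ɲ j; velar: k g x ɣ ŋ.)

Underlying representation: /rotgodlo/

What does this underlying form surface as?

/t/ before /g/ (velar) → [k]

[rokgodlo]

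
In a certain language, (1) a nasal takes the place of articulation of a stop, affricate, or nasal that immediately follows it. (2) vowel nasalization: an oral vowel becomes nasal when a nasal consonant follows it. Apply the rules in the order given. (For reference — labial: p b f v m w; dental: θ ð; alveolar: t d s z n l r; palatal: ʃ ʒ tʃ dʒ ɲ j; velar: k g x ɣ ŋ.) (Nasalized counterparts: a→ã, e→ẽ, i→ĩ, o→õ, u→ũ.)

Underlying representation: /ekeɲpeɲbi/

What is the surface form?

[ekẽmpẽmbi]

Rule 1: /ɲ/ before /p/ (labial) → [m]
Rule 1: /ɲ/ before /b/ (labial) → [m]
After rule 1: ekempembi
Rule 2: /e/ before nasal /m/ → [ẽ]
Rule 2: /e/ before nasal /m/ → [ẽ]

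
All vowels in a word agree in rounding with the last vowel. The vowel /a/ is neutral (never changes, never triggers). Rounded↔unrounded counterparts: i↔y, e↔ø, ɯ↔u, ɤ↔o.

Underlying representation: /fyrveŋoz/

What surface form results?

[fyrvøŋoz]

/e/ harmonizes with /o/ ([+round]) → [ø]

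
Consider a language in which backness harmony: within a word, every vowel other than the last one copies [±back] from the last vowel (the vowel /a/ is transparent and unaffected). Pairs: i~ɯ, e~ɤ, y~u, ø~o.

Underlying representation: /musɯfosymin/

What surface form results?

/u/ harmonizes with /i/ ([-back]) → [y]
/ɯ/ harmonizes with /i/ ([-back]) → [i]
/o/ harmonizes with /i/ ([-back]) → [ø]

[mysiføsymin]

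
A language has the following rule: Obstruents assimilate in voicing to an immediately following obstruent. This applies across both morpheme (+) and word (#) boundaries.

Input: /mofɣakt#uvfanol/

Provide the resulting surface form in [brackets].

[movɣakt#uffanol]

/f/ before /ɣ/ (voiced) → [v]
/v/ before /f/ (voiceless) → [f]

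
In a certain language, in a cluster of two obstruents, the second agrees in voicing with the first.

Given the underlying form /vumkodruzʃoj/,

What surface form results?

[vumkodruzʒoj]

/ʃ/ after /z/ (voiced) → [ʒ]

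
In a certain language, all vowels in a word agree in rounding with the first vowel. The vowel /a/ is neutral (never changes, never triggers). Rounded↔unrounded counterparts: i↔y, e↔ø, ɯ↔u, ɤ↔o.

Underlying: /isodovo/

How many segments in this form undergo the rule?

3

/o/ harmonizes with /i/ ([-round]) → [ɤ]
/o/ harmonizes with /i/ ([-round]) → [ɤ]
/o/ harmonizes with /i/ ([-round]) → [ɤ]
3 segments change.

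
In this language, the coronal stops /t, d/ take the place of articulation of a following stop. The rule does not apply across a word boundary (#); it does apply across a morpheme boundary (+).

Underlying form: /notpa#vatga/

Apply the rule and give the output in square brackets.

[noppa#vakga]

/t/ before /p/ (labial) → [p]
/t/ before /g/ (velar) → [k]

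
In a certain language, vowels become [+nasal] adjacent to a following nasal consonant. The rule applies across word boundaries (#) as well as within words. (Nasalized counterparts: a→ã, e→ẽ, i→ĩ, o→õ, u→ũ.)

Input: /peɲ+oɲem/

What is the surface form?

/e/ before nasal /ɲ/ → [ẽ]
/o/ before nasal /ɲ/ → [õ]
/e/ before nasal /m/ → [ẽ]

[pẽɲ+õɲẽm]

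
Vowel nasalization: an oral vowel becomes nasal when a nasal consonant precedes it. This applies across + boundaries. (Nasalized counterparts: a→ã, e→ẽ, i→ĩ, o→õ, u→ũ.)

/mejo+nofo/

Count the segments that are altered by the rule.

2

/e/ after nasal /m/ → [ẽ]
/o/ after nasal /n/ → [õ]
2 segments change.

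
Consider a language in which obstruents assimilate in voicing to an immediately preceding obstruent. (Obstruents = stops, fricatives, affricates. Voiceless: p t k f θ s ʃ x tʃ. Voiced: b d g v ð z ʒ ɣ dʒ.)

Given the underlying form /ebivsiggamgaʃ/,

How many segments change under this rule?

/s/ after /v/ (voiced) → [z]
1 segment changes.

1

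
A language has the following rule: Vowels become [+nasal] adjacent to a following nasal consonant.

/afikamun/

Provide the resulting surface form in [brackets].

/a/ before nasal /m/ → [ã]
/u/ before nasal /n/ → [ũ]

[afikãmũn]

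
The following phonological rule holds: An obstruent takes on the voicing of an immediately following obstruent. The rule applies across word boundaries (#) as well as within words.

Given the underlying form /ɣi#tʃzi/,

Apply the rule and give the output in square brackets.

[ɣi#dʒzi]

/tʃ/ before /z/ (voiced) → [dʒ]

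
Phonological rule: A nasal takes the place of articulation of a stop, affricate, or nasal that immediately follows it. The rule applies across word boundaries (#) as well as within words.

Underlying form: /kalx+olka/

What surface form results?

no segment meets the rule's conditions; no change.

[kalx+olka]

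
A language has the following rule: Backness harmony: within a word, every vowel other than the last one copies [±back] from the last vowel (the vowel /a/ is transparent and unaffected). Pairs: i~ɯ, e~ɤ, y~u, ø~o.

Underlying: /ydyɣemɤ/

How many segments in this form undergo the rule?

/y/ harmonizes with /ɤ/ ([+back]) → [u]
/y/ harmonizes with /ɤ/ ([+back]) → [u]
/e/ harmonizes with /ɤ/ ([+back]) → [ɤ]
3 segments change.

3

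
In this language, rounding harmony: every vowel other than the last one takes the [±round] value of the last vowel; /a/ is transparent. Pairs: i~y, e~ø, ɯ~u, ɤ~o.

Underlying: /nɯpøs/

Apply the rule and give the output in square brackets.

/ɯ/ harmonizes with /ø/ ([+round]) → [u]

[nupøs]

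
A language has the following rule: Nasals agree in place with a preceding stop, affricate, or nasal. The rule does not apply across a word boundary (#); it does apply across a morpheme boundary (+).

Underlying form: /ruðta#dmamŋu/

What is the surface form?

[ruðta#dnammu]

/m/ after /d/ (alveolar) → [n]
/ŋ/ after /m/ (labial) → [m]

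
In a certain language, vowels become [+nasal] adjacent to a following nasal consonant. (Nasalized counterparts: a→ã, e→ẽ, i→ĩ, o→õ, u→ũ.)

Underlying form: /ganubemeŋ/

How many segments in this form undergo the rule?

3

/a/ before nasal /n/ → [ã]
/e/ before nasal /m/ → [ẽ]
/e/ before nasal /ŋ/ → [ẽ]
3 segments change.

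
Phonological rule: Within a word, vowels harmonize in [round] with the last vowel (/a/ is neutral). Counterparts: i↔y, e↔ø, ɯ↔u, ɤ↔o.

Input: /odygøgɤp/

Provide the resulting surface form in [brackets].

/o/ harmonizes with /ɤ/ ([-round]) → [ɤ]
/y/ harmonizes with /ɤ/ ([-round]) → [i]
/ø/ harmonizes with /ɤ/ ([-round]) → [e]

[ɤdigegɤp]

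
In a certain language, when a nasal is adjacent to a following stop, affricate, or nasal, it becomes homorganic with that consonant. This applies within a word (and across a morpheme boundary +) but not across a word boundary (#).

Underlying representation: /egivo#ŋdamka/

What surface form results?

/ŋ/ before /d/ (alveolar) → [n]
/m/ before /k/ (velar) → [ŋ]

[egivo#ndaŋka]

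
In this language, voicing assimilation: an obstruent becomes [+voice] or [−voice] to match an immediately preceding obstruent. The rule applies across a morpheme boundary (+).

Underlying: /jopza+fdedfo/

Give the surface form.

[jopsa+ftedvo]

/z/ after /p/ (voiceless) → [s]
/d/ after /f/ (voiceless) → [t]
/f/ after /d/ (voiced) → [v]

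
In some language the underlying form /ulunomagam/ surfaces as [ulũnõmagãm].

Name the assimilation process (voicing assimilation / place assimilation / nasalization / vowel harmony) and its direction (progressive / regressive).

nasalization, regressive

/u/→[ũ] /o/→[õ] /a/→[ã].
Each target copies a feature from the following segment, so the direction is regressive.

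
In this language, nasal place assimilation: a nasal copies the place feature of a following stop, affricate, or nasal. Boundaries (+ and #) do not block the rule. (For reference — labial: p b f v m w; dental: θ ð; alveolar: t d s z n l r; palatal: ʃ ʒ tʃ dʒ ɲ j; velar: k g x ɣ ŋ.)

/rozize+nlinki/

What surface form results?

[rozize+nliŋki]

/n/ before /k/ (velar) → [ŋ]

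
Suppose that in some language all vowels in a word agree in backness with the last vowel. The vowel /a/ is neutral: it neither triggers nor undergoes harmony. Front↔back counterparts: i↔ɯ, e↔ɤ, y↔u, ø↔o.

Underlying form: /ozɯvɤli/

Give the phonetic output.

/o/ harmonizes with /i/ ([-back]) → [ø]
/ɯ/ harmonizes with /i/ ([-back]) → [i]
/ɤ/ harmonizes with /i/ ([-back]) → [e]

[øziveli]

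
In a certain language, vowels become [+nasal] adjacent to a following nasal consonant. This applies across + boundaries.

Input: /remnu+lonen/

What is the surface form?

/e/ before nasal /m/ → [ẽ]
/o/ before nasal /n/ → [õ]
/e/ before nasal /n/ → [ẽ]

[rẽmnu+lõnẽn]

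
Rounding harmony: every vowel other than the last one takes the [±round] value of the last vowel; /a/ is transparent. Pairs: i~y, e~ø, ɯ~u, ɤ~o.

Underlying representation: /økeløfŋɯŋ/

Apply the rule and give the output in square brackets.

[ekelefŋɯŋ]

/ø/ harmonizes with /ɯ/ ([-round]) → [e]
/ø/ harmonizes with /ɯ/ ([-round]) → [e]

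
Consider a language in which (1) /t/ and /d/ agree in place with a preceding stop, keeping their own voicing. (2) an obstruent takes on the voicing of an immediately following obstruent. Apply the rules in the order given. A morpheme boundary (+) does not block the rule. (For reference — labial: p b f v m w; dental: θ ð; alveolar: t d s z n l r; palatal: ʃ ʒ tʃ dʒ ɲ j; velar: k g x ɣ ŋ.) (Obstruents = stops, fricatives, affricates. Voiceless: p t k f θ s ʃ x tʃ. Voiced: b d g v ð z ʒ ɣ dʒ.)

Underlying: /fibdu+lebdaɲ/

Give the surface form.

Rule 1: /d/ after /b/ (labial) → [b]
Rule 1: /d/ after /b/ (labial) → [b]
After rule 1: fibbu+lebbaɲ
Rule 2: no segment meets the rule's conditions; no change.

[fibbu+lebbaɲ]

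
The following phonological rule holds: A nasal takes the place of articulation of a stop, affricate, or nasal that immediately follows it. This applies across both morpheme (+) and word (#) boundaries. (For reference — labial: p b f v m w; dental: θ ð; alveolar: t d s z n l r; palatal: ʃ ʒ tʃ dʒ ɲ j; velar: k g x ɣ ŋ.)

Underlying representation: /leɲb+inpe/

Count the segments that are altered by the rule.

2

/ɲ/ before /b/ (labial) → [m]
/n/ before /p/ (labial) → [m]
2 segments change.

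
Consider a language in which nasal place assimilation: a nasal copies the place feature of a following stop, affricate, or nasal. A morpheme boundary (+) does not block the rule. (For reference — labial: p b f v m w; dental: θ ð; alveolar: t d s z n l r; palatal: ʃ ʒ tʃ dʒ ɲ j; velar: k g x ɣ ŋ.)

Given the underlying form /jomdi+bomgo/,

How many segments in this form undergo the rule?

2

/m/ before /d/ (alveolar) → [n]
/m/ before /g/ (velar) → [ŋ]
2 segments change.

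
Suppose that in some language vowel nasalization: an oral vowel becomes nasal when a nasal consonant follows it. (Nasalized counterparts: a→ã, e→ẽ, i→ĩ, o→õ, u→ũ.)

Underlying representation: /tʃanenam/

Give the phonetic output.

[tʃãnẽnãm]

/a/ before nasal /n/ → [ã]
/e/ before nasal /n/ → [ẽ]
/a/ before nasal /m/ → [ã]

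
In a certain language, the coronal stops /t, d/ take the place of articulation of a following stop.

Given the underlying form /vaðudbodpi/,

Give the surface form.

/d/ before /b/ (labial) → [b]
/d/ before /p/ (labial) → [b]

[vaðubbobpi]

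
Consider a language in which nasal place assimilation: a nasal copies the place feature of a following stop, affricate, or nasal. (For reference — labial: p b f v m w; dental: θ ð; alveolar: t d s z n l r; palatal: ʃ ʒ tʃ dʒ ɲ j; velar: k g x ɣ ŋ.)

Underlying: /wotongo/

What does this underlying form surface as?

/n/ before /g/ (velar) → [ŋ]

[wotoŋgo]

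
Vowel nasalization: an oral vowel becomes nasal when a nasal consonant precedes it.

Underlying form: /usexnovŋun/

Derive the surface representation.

/o/ after nasal /n/ → [õ]
/u/ after nasal /ŋ/ → [ũ]

[usexnõvŋũn]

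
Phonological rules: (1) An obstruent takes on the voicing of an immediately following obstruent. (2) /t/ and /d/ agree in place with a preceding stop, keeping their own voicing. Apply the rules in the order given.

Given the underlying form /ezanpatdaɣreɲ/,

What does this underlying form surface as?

Rule 1: /t/ before /d/ (voiced) → [d]
After rule 1: ezanpaddaɣreɲ
Rule 2: no segment meets the rule's conditions; no change.

[ezanpaddaɣreɲ]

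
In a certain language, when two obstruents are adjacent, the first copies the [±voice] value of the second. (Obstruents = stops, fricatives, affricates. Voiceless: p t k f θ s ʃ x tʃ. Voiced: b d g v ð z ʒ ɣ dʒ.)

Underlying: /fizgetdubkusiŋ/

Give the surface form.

[fizgeddupkusiŋ]

/t/ before /d/ (voiced) → [d]
/b/ before /k/ (voiceless) → [p]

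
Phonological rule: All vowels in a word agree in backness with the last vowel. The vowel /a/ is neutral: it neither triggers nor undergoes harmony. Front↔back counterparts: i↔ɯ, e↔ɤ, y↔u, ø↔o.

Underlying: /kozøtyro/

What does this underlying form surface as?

[kozoturo]

/ø/ harmonizes with /o/ ([+back]) → [o]
/y/ harmonizes with /o/ ([+back]) → [u]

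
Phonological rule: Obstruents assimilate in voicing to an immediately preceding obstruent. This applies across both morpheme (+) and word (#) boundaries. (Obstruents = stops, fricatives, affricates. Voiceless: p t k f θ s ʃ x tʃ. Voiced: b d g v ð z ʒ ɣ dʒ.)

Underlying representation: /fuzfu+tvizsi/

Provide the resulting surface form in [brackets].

[fuzvu+tfizzi]

/f/ after /z/ (voiced) → [v]
/v/ after /t/ (voiceless) → [f]
/s/ after /z/ (voiced) → [z]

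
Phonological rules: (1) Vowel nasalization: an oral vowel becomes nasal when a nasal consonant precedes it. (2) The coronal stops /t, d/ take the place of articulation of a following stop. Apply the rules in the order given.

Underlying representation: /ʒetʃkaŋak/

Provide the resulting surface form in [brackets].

Rule 1: /a/ after nasal /ŋ/ → [ã]
After rule 1: ʒetʃkaŋãk
Rule 2: no segment meets the rule's conditions; no change.

[ʒetʃkaŋãk]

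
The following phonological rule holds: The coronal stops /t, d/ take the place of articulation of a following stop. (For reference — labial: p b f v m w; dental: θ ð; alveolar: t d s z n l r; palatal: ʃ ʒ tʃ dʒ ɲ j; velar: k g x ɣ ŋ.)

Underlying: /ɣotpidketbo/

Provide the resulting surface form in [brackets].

[ɣoppigkepbo]

/t/ before /p/ (labial) → [p]
/d/ before /k/ (velar) → [g]
/t/ before /b/ (labial) → [p]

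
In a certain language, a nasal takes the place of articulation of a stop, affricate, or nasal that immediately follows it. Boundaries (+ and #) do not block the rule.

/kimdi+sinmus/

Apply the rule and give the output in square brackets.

[kindi+simmus]

/m/ before /d/ (alveolar) → [n]
/n/ before /m/ (labial) → [m]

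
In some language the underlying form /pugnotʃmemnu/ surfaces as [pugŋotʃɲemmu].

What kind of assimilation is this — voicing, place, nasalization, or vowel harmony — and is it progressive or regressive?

/n/→[ŋ] /m/→[ɲ] /n/→[m].
Each target copies a feature from the preceding segment, so the direction is progressive.

place assimilation, progressive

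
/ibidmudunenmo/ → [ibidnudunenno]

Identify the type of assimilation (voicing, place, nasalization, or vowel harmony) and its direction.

place assimilation, progressive

/m/→[n] /m/→[n].
Each target copies a feature from the preceding segment, so the direction is progressive.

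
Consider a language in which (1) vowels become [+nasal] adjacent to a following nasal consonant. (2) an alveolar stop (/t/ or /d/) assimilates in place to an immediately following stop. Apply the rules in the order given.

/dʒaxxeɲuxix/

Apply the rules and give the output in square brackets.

[dʒaxxẽɲuxix]

Rule 1: /e/ before nasal /ɲ/ → [ẽ]
After rule 1: dʒaxxẽɲuxix
Rule 2: no segment meets the rule's conditions; no change.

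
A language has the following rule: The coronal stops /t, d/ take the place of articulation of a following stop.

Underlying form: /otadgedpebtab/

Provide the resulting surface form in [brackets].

/d/ before /g/ (velar) → [g]
/d/ before /p/ (labial) → [b]

[otaggebpebtab]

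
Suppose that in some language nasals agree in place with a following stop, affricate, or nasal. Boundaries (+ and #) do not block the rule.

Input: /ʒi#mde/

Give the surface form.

[ʒi#nde]

/m/ before /d/ (alveolar) → [n]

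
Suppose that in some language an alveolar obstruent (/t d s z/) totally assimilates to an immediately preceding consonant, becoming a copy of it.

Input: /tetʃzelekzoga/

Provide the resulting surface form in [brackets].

[tetʃtʃelekkoga]

/z/ after /tʃ/ → [tʃ] (total assimilation)
/z/ after /k/ → [k] (total assimilation)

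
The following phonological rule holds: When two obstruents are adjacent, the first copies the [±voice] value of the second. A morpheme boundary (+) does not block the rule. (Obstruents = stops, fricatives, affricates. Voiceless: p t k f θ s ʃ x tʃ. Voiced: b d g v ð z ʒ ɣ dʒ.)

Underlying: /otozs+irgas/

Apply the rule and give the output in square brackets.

[otoss+irgas]

/z/ before /s/ (voiceless) → [s]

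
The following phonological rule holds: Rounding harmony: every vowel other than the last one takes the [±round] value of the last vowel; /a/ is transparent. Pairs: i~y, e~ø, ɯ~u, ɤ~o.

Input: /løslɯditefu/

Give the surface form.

[løsludytøfu]

/ɯ/ harmonizes with /u/ ([+round]) → [u]
/i/ harmonizes with /u/ ([+round]) → [y]
/e/ harmonizes with /u/ ([+round]) → [ø]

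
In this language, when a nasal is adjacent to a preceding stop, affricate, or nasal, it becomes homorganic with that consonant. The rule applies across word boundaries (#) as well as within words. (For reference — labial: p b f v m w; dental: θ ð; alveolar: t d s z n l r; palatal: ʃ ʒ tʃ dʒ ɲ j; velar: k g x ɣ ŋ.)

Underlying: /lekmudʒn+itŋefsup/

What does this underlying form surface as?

/m/ after /k/ (velar) → [ŋ]
/n/ after /dʒ/ (palatal) → [ɲ]
/ŋ/ after /t/ (alveolar) → [n]

[lekŋudʒɲ+itnefsup]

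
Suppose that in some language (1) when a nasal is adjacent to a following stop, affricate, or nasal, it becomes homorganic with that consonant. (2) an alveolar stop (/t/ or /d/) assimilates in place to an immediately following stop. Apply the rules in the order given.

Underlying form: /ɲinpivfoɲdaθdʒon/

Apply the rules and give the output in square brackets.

[ɲimpivfondaθdʒon]

Rule 1: /n/ before /p/ (labial) → [m]
Rule 1: /ɲ/ before /d/ (alveolar) → [n]
After rule 1: ɲimpivfondaθdʒon
Rule 2: no segment meets the rule's conditions; no change.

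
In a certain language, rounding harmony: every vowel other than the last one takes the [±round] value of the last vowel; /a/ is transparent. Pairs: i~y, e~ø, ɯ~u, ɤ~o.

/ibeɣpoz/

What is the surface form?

/i/ harmonizes with /o/ ([+round]) → [y]
/e/ harmonizes with /o/ ([+round]) → [ø]

[ybøɣpoz]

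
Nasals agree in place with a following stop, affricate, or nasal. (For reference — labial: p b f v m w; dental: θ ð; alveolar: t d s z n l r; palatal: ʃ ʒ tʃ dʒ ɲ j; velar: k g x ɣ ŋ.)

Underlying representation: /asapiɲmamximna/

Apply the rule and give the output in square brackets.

/ɲ/ before /m/ (labial) → [m]
/m/ before /n/ (alveolar) → [n]

[asapimmamxinna]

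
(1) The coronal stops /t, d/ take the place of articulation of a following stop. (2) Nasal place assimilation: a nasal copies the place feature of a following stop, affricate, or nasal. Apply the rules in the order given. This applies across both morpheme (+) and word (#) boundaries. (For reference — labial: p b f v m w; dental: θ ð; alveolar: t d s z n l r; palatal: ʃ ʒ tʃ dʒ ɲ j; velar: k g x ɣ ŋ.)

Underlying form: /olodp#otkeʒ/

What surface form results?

[olobp#okkeʒ]

Rule 1: /d/ before /p/ (labial) → [b]
Rule 1: /t/ before /k/ (velar) → [k]
After rule 1: olobp#okkeʒ
Rule 2: no segment meets the rule's conditions; no change.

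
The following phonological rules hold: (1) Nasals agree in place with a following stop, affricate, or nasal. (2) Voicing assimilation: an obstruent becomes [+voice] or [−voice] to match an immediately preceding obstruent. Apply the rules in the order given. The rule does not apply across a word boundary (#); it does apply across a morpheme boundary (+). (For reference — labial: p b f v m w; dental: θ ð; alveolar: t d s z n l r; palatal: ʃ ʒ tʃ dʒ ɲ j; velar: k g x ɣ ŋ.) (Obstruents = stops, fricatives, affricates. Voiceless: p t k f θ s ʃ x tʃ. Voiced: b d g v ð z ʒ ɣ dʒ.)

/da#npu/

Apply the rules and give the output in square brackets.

[da#mpu]

Rule 1: /n/ before /p/ (labial) → [m]
After rule 1: da#mpu
Rule 2: no segment meets the rule's conditions; no change.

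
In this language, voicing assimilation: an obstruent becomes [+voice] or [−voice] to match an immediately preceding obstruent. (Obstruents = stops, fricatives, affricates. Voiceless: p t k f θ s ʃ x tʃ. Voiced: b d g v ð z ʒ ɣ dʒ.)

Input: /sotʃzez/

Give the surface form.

[sotʃsez]

/z/ after /tʃ/ (voiceless) → [s]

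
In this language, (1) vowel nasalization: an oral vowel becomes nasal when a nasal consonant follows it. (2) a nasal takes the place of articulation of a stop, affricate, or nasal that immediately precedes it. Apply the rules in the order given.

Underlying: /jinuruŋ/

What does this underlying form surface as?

[jĩnurũŋ]

Rule 1: /i/ before nasal /n/ → [ĩ]
Rule 1: /u/ before nasal /ŋ/ → [ũ]
After rule 1: jĩnurũŋ
Rule 2: no segment meets the rule's conditions; no change.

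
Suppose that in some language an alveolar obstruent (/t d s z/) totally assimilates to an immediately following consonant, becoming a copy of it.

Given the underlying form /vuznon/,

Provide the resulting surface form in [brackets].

[vunnon]

/z/ before /n/ → [n] (total assimilation)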